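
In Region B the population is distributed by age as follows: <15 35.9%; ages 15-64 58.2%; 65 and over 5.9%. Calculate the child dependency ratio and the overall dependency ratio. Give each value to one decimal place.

Youth dependency ratio: 61.7
Total dependency ratio: 71.8

Youth dependency ratio = 35.9 / 58.2 × 100 = 61.7
Total dependency ratio = (35.9 + 5.9) / 58.2 × 100 = 41.8 / 58.2 × 100 = 71.8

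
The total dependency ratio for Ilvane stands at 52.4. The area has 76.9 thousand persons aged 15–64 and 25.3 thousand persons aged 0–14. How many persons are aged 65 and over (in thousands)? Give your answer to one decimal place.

Aged 65 and over: 15.0

Total dependency ratio = (youth + elderly) / working-age × 100
52.4 = (25.3 + E) / 76.9 × 100
⇒ 15.0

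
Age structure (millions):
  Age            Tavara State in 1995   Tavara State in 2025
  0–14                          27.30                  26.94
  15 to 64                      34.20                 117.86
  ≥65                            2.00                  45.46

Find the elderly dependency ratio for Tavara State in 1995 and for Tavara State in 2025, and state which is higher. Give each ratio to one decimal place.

Tavara State in 1995: 2.00 / 34.20 × 100 = 5.8
Tavara State in 2025: 45.46 / 117.86 × 100 = 38.6

Tavara State in 1995: 5.8
Tavara State in 2025: 38.6
Higher: Tavara State in 2025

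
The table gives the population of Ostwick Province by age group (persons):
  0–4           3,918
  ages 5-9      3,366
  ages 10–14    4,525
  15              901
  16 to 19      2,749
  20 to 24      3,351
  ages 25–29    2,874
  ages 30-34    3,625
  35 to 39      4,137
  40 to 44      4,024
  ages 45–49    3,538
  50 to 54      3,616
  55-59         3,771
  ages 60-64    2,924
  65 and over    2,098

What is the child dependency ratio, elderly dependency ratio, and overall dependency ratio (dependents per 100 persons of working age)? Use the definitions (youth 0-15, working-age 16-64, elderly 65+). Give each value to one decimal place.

Youth dependency ratio: 36.7
Old-age dependency ratio: 6.1
Total dependency ratio: 42.8

0–15: 3,918 + 3,366 + 4,525 + 901 = 12,710
16–64: 2,749 + 3,351 + 2,874 + 3,625 + 4,137 + 4,024 + 3,538 + 3,616 + 3,771 + 2,924 = 34,609
65+: 2,098
Youth dependency ratio = 12,710 / 34,609 × 100 = 36.7
Old-age dependency ratio = 2,098 / 34,609 × 100 = 6.1
Total dependency ratio = (12,710 + 2,098) / 34,609 × 100 = 14,808 / 34,609 × 100 = 42.8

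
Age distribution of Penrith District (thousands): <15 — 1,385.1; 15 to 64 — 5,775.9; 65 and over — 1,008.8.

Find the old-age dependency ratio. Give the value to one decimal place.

Old-age dependency ratio = 1,008.8 / 5,775.9 × 100 = 17.5

Old-age dependency ratio: 17.5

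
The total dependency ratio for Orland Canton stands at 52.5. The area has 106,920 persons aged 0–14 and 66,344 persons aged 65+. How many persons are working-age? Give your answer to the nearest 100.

Total dependency ratio = (youth + elderly) / working-age × 100
52.5 = (106,920 + 66,344) / W × 100
⇒ 330,000

Working-age: 330,000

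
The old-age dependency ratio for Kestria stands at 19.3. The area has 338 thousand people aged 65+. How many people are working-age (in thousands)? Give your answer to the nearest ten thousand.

Old-age dependency ratio = elderly / working-age × 100
19.3 = 338 / W × 100
⇒ 1,750

Working-age: 1,750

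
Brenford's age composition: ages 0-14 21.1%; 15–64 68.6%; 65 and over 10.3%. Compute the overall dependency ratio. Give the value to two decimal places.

Total dependency ratio = (21.1 + 10.3) / 68.6 × 100 = 31.4 / 68.6 × 100 = 45.77

Total dependency ratio: 45.77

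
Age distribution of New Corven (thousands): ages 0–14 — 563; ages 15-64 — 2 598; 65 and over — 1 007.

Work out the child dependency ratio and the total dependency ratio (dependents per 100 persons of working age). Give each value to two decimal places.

Youth dependency ratio = 563 / 2 598 × 100 = 21.67
Total dependency ratio = (563 + 1 007) / 2 598 × 100 = 1 570 / 2 598 × 100 = 60.43

Youth dependency ratio: 21.67
Total dependency ratio: 60.43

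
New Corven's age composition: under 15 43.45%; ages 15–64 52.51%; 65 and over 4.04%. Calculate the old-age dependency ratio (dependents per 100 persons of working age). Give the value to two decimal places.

Old-age dependency ratio: 7.69

Old-age dependency ratio = 4.04 / 52.51 × 100 = 7.69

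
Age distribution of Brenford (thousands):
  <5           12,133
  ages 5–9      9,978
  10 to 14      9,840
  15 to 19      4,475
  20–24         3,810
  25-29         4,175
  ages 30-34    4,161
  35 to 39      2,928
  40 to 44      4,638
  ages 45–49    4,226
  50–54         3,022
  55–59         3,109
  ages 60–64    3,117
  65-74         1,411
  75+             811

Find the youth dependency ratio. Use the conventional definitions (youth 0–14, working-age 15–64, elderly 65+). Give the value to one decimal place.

Youth dependency ratio: 84.8

0–14: 12,133 + 9,978 + 9,840 = 31,951
15–64: 4,475 + 3,810 + 4,175 + 4,161 + 2,928 + 4,638 + 4,226 + 3,022 + 3,109 + 3,117 = 37,661
65+: 1,411 + 811 = 2,222
Youth dependency ratio = 31,951 / 37,661 × 100 = 84.8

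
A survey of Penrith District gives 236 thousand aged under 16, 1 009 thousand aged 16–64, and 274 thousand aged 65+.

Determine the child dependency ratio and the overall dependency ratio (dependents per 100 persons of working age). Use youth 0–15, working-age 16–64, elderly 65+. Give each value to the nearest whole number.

Youth dependency ratio: 23
Total dependency ratio: 51

Youth dependency ratio = 236 / 1 009 × 100 = 23
Total dependency ratio = (236 + 274) / 1 009 × 100 = 510 / 1 009 × 100 = 51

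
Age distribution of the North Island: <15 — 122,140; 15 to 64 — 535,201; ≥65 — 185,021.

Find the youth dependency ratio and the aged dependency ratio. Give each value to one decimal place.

Youth dependency ratio: 22.8
Old-age dependency ratio: 34.6

Youth dependency ratio = 122,140 / 535,201 × 100 = 22.8
Old-age dependency ratio = 185,021 / 535,201 × 100 = 34.6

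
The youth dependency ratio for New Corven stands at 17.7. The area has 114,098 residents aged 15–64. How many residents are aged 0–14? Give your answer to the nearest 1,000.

Youth dependency ratio = youth / working-age × 100
17.7 = Y / 114,098 × 100
⇒ 20,000

Aged 0–14: 20,000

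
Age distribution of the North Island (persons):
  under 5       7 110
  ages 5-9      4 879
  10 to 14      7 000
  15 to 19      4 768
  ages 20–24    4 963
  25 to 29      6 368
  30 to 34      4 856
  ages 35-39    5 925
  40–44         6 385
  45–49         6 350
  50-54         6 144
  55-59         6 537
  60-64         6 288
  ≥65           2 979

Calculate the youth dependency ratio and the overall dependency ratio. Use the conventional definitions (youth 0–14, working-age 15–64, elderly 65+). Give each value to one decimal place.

0–14: 7 110 + 4 879 + 7 000 = 18 989
15–64: 4 768 + 4 963 + 6 368 + 4 856 + 5 925 + 6 385 + 6 350 + 6 144 + 6 537 + 6 288 = 58 584
65+: 2 979
Youth dependency ratio = 18 989 / 58 584 × 100 = 32.4
Total dependency ratio = (18 989 + 2 979) / 58 584 × 100 = 21 968 / 58 584 × 100 = 37.5

Youth dependency ratio: 32.4
Total dependency ratio: 37.5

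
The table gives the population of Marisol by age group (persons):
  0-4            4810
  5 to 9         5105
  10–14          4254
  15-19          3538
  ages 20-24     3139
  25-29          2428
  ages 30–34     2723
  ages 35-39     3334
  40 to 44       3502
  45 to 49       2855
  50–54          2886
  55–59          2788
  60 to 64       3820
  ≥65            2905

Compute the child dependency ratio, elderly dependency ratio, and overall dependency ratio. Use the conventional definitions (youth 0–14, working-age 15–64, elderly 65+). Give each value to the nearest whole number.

0–14: 4810 + 5105 + 4254 = 14169
15–64: 3538 + 3139 + 2428 + 2723 + 3334 + 3502 + 2855 + 2886 + 2788 + 3820 = 31013
65+: 2905
Youth dependency ratio = 14169 / 31013 × 100 = 46
Old-age dependency ratio = 2905 / 31013 × 100 = 9
Total dependency ratio = (14169 + 2905) / 31013 × 100 = 17074 / 31013 × 100 = 55

Youth dependency ratio: 46
Old-age dependency ratio: 9
Total dependency ratio: 55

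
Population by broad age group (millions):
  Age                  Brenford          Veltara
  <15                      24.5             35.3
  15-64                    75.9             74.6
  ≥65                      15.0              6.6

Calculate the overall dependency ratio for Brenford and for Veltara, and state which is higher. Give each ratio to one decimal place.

Brenford: (24.5 + 15.0) / 75.9 × 100 = 39.5 / 75.9 × 100 = 52.0
Veltara: (35.3 + 6.6) / 74.6 × 100 = 41.9 / 74.6 × 100 = 56.2

Brenford: 52.0
Veltara: 56.2
Higher: Veltara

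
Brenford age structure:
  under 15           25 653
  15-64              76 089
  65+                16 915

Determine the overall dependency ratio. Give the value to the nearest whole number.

Total dependency ratio = (25 653 + 16 915) / 76 089 × 100 = 42 568 / 76 089 × 100 = 56

Total dependency ratio: 56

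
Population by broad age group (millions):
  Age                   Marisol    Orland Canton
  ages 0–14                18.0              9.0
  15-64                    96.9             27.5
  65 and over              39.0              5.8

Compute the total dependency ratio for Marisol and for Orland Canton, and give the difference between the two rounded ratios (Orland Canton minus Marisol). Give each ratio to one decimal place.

Marisol: 58.8
Orland Canton: 53.8
Difference: -5.0

Marisol: (18.0 + 39.0) / 96.9 × 100 = 57.0 / 96.9 × 100 = 58.8
Orland Canton: (9.0 + 5.8) / 27.5 × 100 = 14.8 / 27.5 × 100 = 53.8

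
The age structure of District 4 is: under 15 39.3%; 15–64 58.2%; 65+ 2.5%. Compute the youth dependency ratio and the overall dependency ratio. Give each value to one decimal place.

Youth dependency ratio: 67.5
Total dependency ratio: 71.8

Youth dependency ratio = 39.3 / 58.2 × 100 = 67.5
Total dependency ratio = (39.3 + 2.5) / 58.2 × 100 = 41.8 / 58.2 × 100 = 71.8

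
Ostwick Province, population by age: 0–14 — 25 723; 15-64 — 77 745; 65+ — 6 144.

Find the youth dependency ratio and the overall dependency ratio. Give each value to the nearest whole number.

Youth dependency ratio: 33
Total dependency ratio: 41

Youth dependency ratio = 25 723 / 77 745 × 100 = 33
Total dependency ratio = (25 723 + 6 144) / 77 745 × 100 = 31 867 / 77 745 × 100 = 41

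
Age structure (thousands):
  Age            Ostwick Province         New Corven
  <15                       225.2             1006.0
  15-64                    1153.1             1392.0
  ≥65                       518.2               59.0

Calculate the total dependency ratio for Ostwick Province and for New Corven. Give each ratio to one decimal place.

Ostwick Province: 64.5
New Corven: 76.5

Ostwick Province: (225.2 + 518.2) / 1153.1 × 100 = 743.4 / 1153.1 × 100 = 64.5
New Corven: (1006.0 + 59.0) / 1392.0 × 100 = 1065.0 / 1392.0 × 100 = 76.5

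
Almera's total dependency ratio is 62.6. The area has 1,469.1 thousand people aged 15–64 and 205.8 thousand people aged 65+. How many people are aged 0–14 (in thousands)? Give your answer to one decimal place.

Total dependency ratio = (youth + elderly) / working-age × 100
62.6 = (Y + 205.8) / 1,469.1 × 100
⇒ 713.9

Aged 0–14: 713.9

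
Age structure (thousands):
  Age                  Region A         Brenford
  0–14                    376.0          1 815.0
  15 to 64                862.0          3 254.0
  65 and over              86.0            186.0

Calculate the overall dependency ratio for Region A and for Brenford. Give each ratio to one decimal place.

Region A: 53.6
Brenford: 61.5

Region A: (376.0 + 86.0) / 862.0 × 100 = 462.0 / 862.0 × 100 = 53.6
Brenford: (1 815.0 + 186.0) / 3 254.0 × 100 = 2 001.0 / 3 254.0 × 100 = 61.5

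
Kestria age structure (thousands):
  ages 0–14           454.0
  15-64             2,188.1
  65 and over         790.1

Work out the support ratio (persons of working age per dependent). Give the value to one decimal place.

Support ratio: 1.8

Support ratio = 2,188.1 / (454.0 + 790.1) = 2,188.1 / 1,244.1 = 1.8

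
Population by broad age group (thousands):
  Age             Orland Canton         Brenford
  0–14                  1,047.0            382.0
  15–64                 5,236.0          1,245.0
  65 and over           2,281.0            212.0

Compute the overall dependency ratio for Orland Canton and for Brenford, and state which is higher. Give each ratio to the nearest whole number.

Orland Canton: (1,047.0 + 2,281.0) / 5,236.0 × 100 = 3,328.0 / 5,236.0 × 100 = 64
Brenford: (382.0 + 212.0) / 1,245.0 × 100 = 594.0 / 1,245.0 × 100 = 48

Orland Canton: 64
Brenford: 48
Higher: Orland Canton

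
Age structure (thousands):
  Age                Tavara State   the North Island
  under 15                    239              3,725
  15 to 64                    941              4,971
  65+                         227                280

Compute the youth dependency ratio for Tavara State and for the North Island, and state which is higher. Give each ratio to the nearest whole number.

Tavara State: 239 / 941 × 100 = 25
the North Island: 3,725 / 4,971 × 100 = 75

Tavara State: 25
the North Island: 75
Higher: the North Island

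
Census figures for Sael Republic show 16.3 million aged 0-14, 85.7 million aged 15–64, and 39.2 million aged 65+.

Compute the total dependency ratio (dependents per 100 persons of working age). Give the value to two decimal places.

Total dependency ratio = (16.3 + 39.2) / 85.7 × 100 = 55.5 / 85.7 × 100 = 64.76

Total dependency ratio: 64.76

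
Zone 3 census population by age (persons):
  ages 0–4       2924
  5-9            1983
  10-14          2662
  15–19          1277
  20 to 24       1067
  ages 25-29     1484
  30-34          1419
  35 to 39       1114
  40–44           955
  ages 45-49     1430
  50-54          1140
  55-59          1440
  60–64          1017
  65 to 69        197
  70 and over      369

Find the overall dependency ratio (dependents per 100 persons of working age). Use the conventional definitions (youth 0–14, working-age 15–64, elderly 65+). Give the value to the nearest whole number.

Total dependency ratio: 66

0–14: 2924 + 1983 + 2662 = 7569
15–64: 1277 + 1067 + 1484 + 1419 + 1114 + 955 + 1430 + 1140 + 1440 + 1017 = 12343
65+: 197 + 369 = 566
Total dependency ratio = (7569 + 566) / 12343 × 100 = 8135 / 12343 × 100 = 66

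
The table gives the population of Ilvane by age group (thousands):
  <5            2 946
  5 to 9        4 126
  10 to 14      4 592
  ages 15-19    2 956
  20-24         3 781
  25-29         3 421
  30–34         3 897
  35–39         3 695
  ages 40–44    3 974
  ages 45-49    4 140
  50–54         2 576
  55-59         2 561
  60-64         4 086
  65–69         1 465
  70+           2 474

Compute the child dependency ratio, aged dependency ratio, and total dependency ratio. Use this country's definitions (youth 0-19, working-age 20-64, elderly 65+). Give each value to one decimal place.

Youth dependency ratio: 45.5
Old-age dependency ratio: 12.3
Total dependency ratio: 57.8

0–19: 2 946 + 4 126 + 4 592 + 2 956 = 14 620
20–64: 3 781 + 3 421 + 3 897 + 3 695 + 3 974 + 4 140 + 2 576 + 2 561 + 4 086 = 32 131
65+: 1 465 + 2 474 = 3 939
Youth dependency ratio = 14 620 / 32 131 × 100 = 45.5
Old-age dependency ratio = 3 939 / 32 131 × 100 = 12.3
Total dependency ratio = (14 620 + 3 939) / 32 131 × 100 = 18 559 / 32 131 × 100 = 57.8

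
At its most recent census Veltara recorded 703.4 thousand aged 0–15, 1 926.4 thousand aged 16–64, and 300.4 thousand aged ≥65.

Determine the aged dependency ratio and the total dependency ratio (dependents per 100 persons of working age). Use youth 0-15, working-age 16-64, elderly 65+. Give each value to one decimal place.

Old-age dependency ratio = 300.4 / 1 926.4 × 100 = 15.6
Total dependency ratio = (703.4 + 300.4) / 1 926.4 × 100 = 1 003.8 / 1 926.4 × 100 = 52.1

Old-age dependency ratio: 15.6
Total dependency ratio: 52.1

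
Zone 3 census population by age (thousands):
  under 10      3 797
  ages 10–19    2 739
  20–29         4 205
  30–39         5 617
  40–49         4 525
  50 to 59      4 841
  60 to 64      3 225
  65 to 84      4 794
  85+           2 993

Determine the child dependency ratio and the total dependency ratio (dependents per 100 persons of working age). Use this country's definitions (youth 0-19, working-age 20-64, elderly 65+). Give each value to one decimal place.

Youth dependency ratio: 29.2
Total dependency ratio: 63.9

0–19: 3 797 + 2 739 = 6 536
20–64: 4 205 + 5 617 + 4 525 + 4 841 + 3 225 = 22 413
65+: 4 794 + 2 993 = 7 787
Youth dependency ratio = 6 536 / 22 413 × 100 = 29.2
Total dependency ratio = (6 536 + 7 787) / 22 413 × 100 = 14 323 / 22 413 × 100 = 63.9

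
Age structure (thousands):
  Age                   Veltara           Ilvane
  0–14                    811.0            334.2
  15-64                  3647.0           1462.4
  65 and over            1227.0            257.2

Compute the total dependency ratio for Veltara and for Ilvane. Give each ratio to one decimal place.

Veltara: (811.0 + 1227.0) / 3647.0 × 100 = 2038.0 / 3647.0 × 100 = 55.9
Ilvane: (334.2 + 257.2) / 1462.4 × 100 = 591.4 / 1462.4 × 100 = 40.4

Veltara: 55.9
Ilvane: 40.4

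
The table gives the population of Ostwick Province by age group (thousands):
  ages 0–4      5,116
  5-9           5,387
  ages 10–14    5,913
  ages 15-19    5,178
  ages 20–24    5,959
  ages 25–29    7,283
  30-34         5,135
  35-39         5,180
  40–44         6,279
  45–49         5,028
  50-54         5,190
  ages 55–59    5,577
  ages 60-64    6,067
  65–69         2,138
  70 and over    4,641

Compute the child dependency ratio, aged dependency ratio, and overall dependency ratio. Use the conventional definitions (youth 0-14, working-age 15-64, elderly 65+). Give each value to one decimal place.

Youth dependency ratio: 28.9
Old-age dependency ratio: 11.9
Total dependency ratio: 40.8

0–14: 5,116 + 5,387 + 5,913 = 16,416
15–64: 5,178 + 5,959 + 7,283 + 5,135 + 5,180 + 6,279 + 5,028 + 5,190 + 5,577 + 6,067 = 56,876
65+: 2,138 + 4,641 = 6,779
Youth dependency ratio = 16,416 / 56,876 × 100 = 28.9
Old-age dependency ratio = 6,779 / 56,876 × 100 = 11.9
Total dependency ratio = (16,416 + 6,779) / 56,876 × 100 = 23,195 / 56,876 × 100 = 40.8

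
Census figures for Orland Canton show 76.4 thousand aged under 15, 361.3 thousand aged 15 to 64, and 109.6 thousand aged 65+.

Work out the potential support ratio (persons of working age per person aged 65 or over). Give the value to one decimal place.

Potential support ratio = 361.3 / 109.6 = 3.3

Potential support ratio: 3.3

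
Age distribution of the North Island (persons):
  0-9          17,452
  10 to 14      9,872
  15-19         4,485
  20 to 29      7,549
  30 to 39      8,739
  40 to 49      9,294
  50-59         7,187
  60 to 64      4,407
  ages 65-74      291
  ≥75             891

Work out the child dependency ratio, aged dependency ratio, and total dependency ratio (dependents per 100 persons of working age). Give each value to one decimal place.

0–14: 17,452 + 9,872 = 27,324
15–64: 4,485 + 7,549 + 8,739 + 9,294 + 7,187 + 4,407 = 41,661
65+: 291 + 891 = 1,182
Youth dependency ratio = 27,324 / 41,661 × 100 = 65.6
Old-age dependency ratio = 1,182 / 41,661 × 100 = 2.8
Total dependency ratio = (27,324 + 1,182) / 41,661 × 100 = 28,506 / 41,661 × 100 = 68.4

Youth dependency ratio: 65.6
Old-age dependency ratio: 2.8
Total dependency ratio: 68.4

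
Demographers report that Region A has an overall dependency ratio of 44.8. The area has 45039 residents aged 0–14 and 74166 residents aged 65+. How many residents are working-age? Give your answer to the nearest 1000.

Working-age: 266000

Total dependency ratio = (youth + elderly) / working-age × 100
44.8 = (45039 + 74166) / W × 100
⇒ 266000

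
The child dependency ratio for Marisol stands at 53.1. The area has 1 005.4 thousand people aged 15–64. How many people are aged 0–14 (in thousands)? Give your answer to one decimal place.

Youth dependency ratio = youth / working-age × 100
53.1 = Y / 1 005.4 × 100
⇒ 533.9

Aged 0–14: 533.9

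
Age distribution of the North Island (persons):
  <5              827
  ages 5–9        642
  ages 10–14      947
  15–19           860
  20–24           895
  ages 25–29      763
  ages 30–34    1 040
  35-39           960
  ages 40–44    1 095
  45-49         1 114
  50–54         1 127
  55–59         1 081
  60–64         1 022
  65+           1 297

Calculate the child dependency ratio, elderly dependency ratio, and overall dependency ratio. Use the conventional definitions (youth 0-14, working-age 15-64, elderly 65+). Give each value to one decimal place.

0–14: 827 + 642 + 947 = 2 416
15–64: 860 + 895 + 763 + 1 040 + 960 + 1 095 + 1 114 + 1 127 + 1 081 + 1 022 = 9 957
65+: 1 297
Youth dependency ratio = 2 416 / 9 957 × 100 = 24.3
Old-age dependency ratio = 1 297 / 9 957 × 100 = 13.0
Total dependency ratio = (2 416 + 1 297) / 9 957 × 100 = 3 713 / 9 957 × 100 = 37.3

Youth dependency ratio: 24.3
Old-age dependency ratio: 13.0
Total dependency ratio: 37.3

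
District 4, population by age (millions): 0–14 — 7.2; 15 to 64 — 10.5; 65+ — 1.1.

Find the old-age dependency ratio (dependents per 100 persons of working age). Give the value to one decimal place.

Old-age dependency ratio = 1.1 / 10.5 × 100 = 10.5

Old-age dependency ratio: 10.5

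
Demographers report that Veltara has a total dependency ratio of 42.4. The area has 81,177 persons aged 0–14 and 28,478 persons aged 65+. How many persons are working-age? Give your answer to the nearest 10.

Total dependency ratio = (youth + elderly) / working-age × 100
42.4 = (81,177 + 28,478) / W × 100
⇒ 258,620

Working-age: 258,620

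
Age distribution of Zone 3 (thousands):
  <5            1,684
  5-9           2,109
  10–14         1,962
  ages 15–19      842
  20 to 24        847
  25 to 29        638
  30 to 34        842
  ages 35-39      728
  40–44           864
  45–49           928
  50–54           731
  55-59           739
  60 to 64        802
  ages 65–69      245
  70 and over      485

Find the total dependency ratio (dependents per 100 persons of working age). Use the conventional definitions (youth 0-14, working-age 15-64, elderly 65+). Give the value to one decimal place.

Total dependency ratio: 81.5

0–14: 1,684 + 2,109 + 1,962 = 5,755
15–64: 842 + 847 + 638 + 842 + 728 + 864 + 928 + 731 + 739 + 802 = 7,961
65+: 245 + 485 = 730
Total dependency ratio = (5,755 + 730) / 7,961 × 100 = 6,485 / 7,961 × 100 = 81.5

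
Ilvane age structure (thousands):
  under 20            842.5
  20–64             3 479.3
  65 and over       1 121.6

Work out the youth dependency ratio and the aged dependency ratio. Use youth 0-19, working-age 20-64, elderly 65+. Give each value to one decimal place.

Youth dependency ratio = 842.5 / 3 479.3 × 100 = 24.2
Old-age dependency ratio = 1 121.6 / 3 479.3 × 100 = 32.2

Youth dependency ratio: 24.2
Old-age dependency ratio: 32.2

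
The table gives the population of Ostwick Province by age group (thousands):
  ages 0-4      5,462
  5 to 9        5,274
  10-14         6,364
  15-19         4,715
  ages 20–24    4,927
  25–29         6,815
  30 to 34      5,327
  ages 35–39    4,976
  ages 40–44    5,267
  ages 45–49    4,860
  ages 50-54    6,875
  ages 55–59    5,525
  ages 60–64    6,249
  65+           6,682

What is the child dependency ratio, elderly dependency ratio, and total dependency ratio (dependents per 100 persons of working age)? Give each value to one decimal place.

0–14: 5,462 + 5,274 + 6,364 = 17,100
15–64: 4,715 + 4,927 + 6,815 + 5,327 + 4,976 + 5,267 + 4,860 + 6,875 + 5,525 + 6,249 = 55,536
65+: 6,682
Youth dependency ratio = 17,100 / 55,536 × 100 = 30.8
Old-age dependency ratio = 6,682 / 55,536 × 100 = 12.0
Total dependency ratio = (17,100 + 6,682) / 55,536 × 100 = 23,782 / 55,536 × 100 = 42.8

Youth dependency ratio: 30.8
Old-age dependency ratio: 12.0
Total dependency ratio: 42.8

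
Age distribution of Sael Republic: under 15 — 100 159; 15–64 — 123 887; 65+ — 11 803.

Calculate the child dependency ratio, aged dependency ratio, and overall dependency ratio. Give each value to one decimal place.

Youth dependency ratio = 100 159 / 123 887 × 100 = 80.8
Old-age dependency ratio = 11 803 / 123 887 × 100 = 9.5
Total dependency ratio = (100 159 + 11 803) / 123 887 × 100 = 111 962 / 123 887 × 100 = 90.4

Youth dependency ratio: 80.8
Old-age dependency ratio: 9.5
Total dependency ratio: 90.4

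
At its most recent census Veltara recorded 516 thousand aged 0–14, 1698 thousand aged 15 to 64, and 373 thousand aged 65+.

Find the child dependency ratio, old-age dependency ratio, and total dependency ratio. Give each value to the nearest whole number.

Youth dependency ratio = 516 / 1698 × 100 = 30
Old-age dependency ratio = 373 / 1698 × 100 = 22
Total dependency ratio = (516 + 373) / 1698 × 100 = 889 / 1698 × 100 = 52

Youth dependency ratio: 30
Old-age dependency ratio: 22
Total dependency ratio: 52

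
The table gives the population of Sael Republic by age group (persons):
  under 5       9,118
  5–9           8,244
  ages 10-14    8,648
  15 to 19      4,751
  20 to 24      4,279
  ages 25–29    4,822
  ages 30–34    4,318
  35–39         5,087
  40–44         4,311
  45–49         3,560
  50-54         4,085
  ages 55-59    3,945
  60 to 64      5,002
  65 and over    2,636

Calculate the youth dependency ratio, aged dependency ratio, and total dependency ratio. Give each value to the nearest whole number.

Youth dependency ratio: 59
Old-age dependency ratio: 6
Total dependency ratio: 65

0–14: 9,118 + 8,244 + 8,648 = 26,010
15–64: 4,751 + 4,279 + 4,822 + 4,318 + 5,087 + 4,311 + 3,560 + 4,085 + 3,945 + 5,002 = 44,160
65+: 2,636
Youth dependency ratio = 26,010 / 44,160 × 100 = 59
Old-age dependency ratio = 2,636 / 44,160 × 100 = 6
Total dependency ratio = (26,010 + 2,636) / 44,160 × 100 = 28,646 / 44,160 × 100 = 65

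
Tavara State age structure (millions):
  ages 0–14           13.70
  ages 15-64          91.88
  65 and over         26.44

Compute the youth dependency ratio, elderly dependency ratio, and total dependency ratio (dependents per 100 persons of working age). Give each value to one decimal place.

Youth dependency ratio = 13.70 / 91.88 × 100 = 14.9
Old-age dependency ratio = 26.44 / 91.88 × 100 = 28.8
Total dependency ratio = (13.70 + 26.44) / 91.88 × 100 = 40.14 / 91.88 × 100 = 43.7

Youth dependency ratio: 14.9
Old-age dependency ratio: 28.8
Total dependency ratio: 43.7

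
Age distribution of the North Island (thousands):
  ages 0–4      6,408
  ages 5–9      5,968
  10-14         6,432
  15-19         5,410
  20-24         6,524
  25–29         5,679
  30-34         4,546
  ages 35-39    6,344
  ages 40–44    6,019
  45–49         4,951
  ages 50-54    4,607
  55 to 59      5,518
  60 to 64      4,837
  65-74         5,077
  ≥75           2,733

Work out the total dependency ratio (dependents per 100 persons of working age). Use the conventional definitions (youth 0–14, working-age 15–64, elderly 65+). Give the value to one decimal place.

0–14: 6,408 + 5,968 + 6,432 = 18,808
15–64: 5,410 + 6,524 + 5,679 + 4,546 + 6,344 + 6,019 + 4,951 + 4,607 + 5,518 + 4,837 = 54,435
65+: 5,077 + 2,733 = 7,810
Total dependency ratio = (18,808 + 7,810) / 54,435 × 100 = 26,618 / 54,435 × 100 = 48.9

Total dependency ratio: 48.9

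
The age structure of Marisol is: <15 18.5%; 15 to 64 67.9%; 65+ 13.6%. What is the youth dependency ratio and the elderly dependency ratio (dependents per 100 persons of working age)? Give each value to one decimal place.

Youth dependency ratio = 18.5 / 67.9 × 100 = 27.2
Old-age dependency ratio = 13.6 / 67.9 × 100 = 20.0

Youth dependency ratio: 27.2
Old-age dependency ratio: 20.0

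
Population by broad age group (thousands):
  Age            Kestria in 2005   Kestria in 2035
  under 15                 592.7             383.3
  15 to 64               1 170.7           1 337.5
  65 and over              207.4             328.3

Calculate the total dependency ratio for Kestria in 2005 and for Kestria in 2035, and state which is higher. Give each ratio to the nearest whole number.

Kestria in 2005: 68
Kestria in 2035: 53
Higher: Kestria in 2005

Kestria in 2005: (592.7 + 207.4) / 1 170.7 × 100 = 800.1 / 1 170.7 × 100 = 68
Kestria in 2035: (383.3 + 328.3) / 1 337.5 × 100 = 711.6 / 1 337.5 × 100 = 53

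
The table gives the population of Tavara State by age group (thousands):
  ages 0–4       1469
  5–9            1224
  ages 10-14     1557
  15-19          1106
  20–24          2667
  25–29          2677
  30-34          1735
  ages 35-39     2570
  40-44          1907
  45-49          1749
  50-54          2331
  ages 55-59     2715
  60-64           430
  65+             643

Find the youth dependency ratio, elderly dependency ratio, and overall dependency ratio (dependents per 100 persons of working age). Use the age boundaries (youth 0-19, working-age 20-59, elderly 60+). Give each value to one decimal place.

Youth dependency ratio: 29.2
Old-age dependency ratio: 5.8
Total dependency ratio: 35.0

0–19: 1469 + 1224 + 1557 + 1106 = 5356
20–59: 2667 + 2677 + 1735 + 2570 + 1907 + 1749 + 2331 + 2715 = 18351
60+: 430 + 643 = 1073
Youth dependency ratio = 5356 / 18351 × 100 = 29.2
Old-age dependency ratio = 1073 / 18351 × 100 = 5.8
Total dependency ratio = (5356 + 1073) / 18351 × 100 = 6429 / 18351 × 100 = 35.0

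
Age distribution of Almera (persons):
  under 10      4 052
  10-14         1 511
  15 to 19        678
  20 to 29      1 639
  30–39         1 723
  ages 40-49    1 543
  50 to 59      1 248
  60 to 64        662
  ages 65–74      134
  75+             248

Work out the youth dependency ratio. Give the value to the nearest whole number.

0–14: 4 052 + 1 511 = 5 563
15–64: 678 + 1 639 + 1 723 + 1 543 + 1 248 + 662 = 7 493
65+: 134 + 248 = 382
Youth dependency ratio = 5 563 / 7 493 × 100 = 74

Youth dependency ratio: 74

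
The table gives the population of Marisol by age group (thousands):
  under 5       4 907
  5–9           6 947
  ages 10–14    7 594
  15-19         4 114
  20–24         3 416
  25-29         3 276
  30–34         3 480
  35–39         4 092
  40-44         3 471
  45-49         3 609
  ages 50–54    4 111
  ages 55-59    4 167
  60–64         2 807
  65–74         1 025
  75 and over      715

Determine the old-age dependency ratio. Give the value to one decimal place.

Old-age dependency ratio: 4.8

0–14: 4 907 + 6 947 + 7 594 = 19 448
15–64: 4 114 + 3 416 + 3 276 + 3 480 + 4 092 + 3 471 + 3 609 + 4 111 + 4 167 + 2 807 = 36 543
65+: 1 025 + 715 = 1 740
Old-age dependency ratio = 1 740 / 36 543 × 100 = 4.8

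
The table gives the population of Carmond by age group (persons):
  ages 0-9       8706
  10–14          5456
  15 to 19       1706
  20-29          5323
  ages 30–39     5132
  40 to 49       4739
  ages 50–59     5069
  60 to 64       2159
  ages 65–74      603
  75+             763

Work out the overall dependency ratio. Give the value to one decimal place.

0–14: 8706 + 5456 = 14162
15–64: 1706 + 5323 + 5132 + 4739 + 5069 + 2159 = 24128
65+: 603 + 763 = 1366
Total dependency ratio = (14162 + 1366) / 24128 × 100 = 15528 / 24128 × 100 = 64.4

Total dependency ratio: 64.4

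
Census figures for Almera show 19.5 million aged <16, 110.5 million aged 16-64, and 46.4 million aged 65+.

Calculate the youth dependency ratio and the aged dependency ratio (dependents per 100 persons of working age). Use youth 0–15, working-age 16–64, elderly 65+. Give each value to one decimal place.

Youth dependency ratio = 19.5 / 110.5 × 100 = 17.6
Old-age dependency ratio = 46.4 / 110.5 × 100 = 42.0

Youth dependency ratio: 17.6
Old-age dependency ratio: 42.0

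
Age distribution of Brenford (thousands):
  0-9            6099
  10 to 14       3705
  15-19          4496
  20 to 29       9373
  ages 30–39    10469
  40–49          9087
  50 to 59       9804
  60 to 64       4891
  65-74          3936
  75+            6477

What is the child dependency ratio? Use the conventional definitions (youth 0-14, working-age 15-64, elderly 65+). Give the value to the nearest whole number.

0–14: 6099 + 3705 = 9804
15–64: 4496 + 9373 + 10469 + 9087 + 9804 + 4891 = 48120
65+: 3936 + 6477 = 10413
Youth dependency ratio = 9804 / 48120 × 100 = 20

Youth dependency ratio: 20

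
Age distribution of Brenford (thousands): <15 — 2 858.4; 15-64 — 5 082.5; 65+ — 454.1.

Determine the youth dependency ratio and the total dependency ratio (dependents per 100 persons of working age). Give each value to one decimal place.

Youth dependency ratio: 56.2
Total dependency ratio: 65.2

Youth dependency ratio = 2 858.4 / 5 082.5 × 100 = 56.2
Total dependency ratio = (2 858.4 + 454.1) / 5 082.5 × 100 = 3 312.5 / 5 082.5 × 100 = 65.2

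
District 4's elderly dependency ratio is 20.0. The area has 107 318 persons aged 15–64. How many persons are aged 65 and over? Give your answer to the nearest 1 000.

Old-age dependency ratio = elderly / working-age × 100
20.0 = E / 107 318 × 100
⇒ 21 000

Aged 65 and over: 21 000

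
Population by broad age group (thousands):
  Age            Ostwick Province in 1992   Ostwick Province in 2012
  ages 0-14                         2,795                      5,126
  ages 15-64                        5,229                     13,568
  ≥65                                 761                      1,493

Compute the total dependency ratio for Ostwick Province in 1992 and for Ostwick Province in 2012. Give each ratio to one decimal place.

Ostwick Province in 1992: (2,795 + 761) / 5,229 × 100 = 3,556 / 5,229 × 100 = 68.0
Ostwick Province in 2012: (5,126 + 1,493) / 13,568 × 100 = 6,619 / 13,568 × 100 = 48.8

Ostwick Province in 1992: 68.0
Ostwick Province in 2012: 48.8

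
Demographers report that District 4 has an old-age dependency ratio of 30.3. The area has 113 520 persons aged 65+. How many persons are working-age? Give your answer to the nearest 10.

Old-age dependency ratio = elderly / working-age × 100
30.3 = 113 520 / W × 100
⇒ 374 650

Working-age: 374 650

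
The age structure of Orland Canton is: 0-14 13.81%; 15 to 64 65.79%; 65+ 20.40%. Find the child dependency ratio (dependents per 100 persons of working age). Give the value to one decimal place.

Youth dependency ratio = 13.81 / 65.79 × 100 = 21.0

Youth dependency ratio: 21.0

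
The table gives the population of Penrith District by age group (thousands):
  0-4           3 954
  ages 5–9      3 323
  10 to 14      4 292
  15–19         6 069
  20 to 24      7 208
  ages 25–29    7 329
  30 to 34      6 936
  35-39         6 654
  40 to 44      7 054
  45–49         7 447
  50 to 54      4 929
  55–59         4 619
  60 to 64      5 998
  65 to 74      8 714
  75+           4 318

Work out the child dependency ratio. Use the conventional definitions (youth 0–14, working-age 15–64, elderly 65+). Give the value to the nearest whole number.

0–14: 3 954 + 3 323 + 4 292 = 11 569
15–64: 6 069 + 7 208 + 7 329 + 6 936 + 6 654 + 7 054 + 7 447 + 4 929 + 4 619 + 5 998 = 64 243
65+: 8 714 + 4 318 = 13 032
Youth dependency ratio = 11 569 / 64 243 × 100 = 18

Youth dependency ratio: 18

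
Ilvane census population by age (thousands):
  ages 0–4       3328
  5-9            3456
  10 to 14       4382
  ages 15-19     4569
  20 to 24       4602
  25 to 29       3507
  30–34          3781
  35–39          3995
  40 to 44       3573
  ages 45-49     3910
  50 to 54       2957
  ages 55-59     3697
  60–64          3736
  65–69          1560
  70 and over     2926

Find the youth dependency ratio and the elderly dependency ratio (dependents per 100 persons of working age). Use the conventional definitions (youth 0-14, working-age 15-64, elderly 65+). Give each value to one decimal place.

0–14: 3328 + 3456 + 4382 = 11166
15–64: 4569 + 4602 + 3507 + 3781 + 3995 + 3573 + 3910 + 2957 + 3697 + 3736 = 38327
65+: 1560 + 2926 = 4486
Youth dependency ratio = 11166 / 38327 × 100 = 29.1
Old-age dependency ratio = 4486 / 38327 × 100 = 11.7

Youth dependency ratio: 29.1
Old-age dependency ratio: 11.7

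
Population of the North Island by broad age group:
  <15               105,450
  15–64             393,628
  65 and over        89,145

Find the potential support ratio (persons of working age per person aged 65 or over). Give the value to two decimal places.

Potential support ratio = 393,628 / 89,145 = 4.42

Potential support ratio: 4.42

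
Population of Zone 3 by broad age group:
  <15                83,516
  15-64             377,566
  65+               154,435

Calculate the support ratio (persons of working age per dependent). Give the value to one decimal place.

Support ratio = 377,566 / (83,516 + 154,435) = 377,566 / 237,951 = 1.6

Support ratio: 1.6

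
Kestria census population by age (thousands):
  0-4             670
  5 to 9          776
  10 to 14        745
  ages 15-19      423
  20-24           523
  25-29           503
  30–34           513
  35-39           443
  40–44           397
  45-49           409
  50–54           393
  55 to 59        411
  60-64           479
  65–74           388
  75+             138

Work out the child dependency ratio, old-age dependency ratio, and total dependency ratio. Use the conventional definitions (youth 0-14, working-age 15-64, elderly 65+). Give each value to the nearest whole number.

0–14: 670 + 776 + 745 = 2,191
15–64: 423 + 523 + 503 + 513 + 443 + 397 + 409 + 393 + 411 + 479 = 4,494
65+: 388 + 138 = 526
Youth dependency ratio = 2,191 / 4,494 × 100 = 49
Old-age dependency ratio = 526 / 4,494 × 100 = 12
Total dependency ratio = (2,191 + 526) / 4,494 × 100 = 2,717 / 4,494 × 100 = 60

Youth dependency ratio: 49
Old-age dependency ratio: 12
Total dependency ratio: 60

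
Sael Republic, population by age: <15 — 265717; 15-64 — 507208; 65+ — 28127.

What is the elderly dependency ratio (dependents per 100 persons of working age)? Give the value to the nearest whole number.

Old-age dependency ratio: 6

Old-age dependency ratio = 28127 / 507208 × 100 = 6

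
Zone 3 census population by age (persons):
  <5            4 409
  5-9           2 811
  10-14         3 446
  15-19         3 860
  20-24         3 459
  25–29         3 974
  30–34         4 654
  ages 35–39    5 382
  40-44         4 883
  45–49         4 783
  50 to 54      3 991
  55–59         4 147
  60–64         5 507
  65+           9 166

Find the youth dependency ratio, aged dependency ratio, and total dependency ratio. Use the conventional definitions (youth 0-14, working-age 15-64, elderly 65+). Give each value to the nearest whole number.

0–14: 4 409 + 2 811 + 3 446 = 10 666
15–64: 3 860 + 3 459 + 3 974 + 4 654 + 5 382 + 4 883 + 4 783 + 3 991 + 4 147 + 5 507 = 44 640
65+: 9 166
Youth dependency ratio = 10 666 / 44 640 × 100 = 24
Old-age dependency ratio = 9 166 / 44 640 × 100 = 21
Total dependency ratio = (10 666 + 9 166) / 44 640 × 100 = 19 832 / 44 640 × 100 = 44

Youth dependency ratio: 24
Old-age dependency ratio: 21
Total dependency ratio: 44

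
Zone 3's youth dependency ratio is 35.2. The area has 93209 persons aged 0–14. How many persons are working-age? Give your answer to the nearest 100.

Working-age: 264800

Youth dependency ratio = youth / working-age × 100
35.2 = 93209 / W × 100
⇒ 264800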